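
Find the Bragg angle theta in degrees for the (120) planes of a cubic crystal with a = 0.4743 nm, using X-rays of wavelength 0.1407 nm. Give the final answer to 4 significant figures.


d = a / sqrt(h^2+k^2+l^2)
d = 0.4743 / sqrt(5) = 0.212113 nm
lambda = 2*d*sin(theta)  =>  sin(theta) = lambda / (2*d)
sin(theta) = 0.1407 / (2 * 0.212113) = 0.331662
theta = 19.37 deg


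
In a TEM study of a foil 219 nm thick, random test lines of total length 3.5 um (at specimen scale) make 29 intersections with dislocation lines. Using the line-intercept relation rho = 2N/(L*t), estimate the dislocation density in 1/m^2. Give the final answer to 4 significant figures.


rho = 2N / (L * t)
L = 3.5 um = 3.5e-06 m, t = 219 nm = 2.19e-07 m
rho = 2 * 29 / (3.5e-06 * 2.19e-07)
rho = 7.567e+13 1/m^2


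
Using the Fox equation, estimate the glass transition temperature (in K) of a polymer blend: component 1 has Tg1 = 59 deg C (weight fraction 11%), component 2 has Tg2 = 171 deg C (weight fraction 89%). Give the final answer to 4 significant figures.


1/Tg = w1/Tg1 + w2/Tg2 (in Kelvin)
Tg1 = 332.15 K, Tg2 = 444.15 K
1/Tg = 0.11/332.15 + 0.89/444.15
Tg = 428.3 K


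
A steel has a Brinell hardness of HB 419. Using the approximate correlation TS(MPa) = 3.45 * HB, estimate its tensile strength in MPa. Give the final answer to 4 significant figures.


TS (MPa) = 3.45 * HB
TS = 3.45 * 419
TS = 1446 MPa


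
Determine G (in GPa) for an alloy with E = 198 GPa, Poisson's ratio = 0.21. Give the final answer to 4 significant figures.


G = E / (2*(1+nu))
G = 198 / (2*(1+0.21))
G = 81.82 GPa


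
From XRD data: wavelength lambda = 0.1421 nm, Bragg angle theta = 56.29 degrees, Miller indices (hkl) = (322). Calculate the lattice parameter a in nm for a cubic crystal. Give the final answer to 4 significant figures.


d = lambda / (2*sin(theta))
d = 0.1421 / (2*sin(56.29 deg))
d = 0.0854113 nm
a = d * sqrt(h^2+k^2+l^2) = 0.0854113 * sqrt(17)
a = 0.3522 nm


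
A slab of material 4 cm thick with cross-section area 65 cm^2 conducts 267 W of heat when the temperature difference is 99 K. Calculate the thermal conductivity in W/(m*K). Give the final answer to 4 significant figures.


k = Q*L / (A*dT)
L = 0.04 m, A = 6.5e-03 m^2
k = 267 * 0.04 / (6.5e-03 * 99)
k = 16.6 W/(m*K)


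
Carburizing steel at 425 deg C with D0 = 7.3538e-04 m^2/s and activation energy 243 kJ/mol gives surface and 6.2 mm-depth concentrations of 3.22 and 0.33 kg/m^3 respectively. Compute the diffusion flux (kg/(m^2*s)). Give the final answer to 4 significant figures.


Step 1: D = D0 * exp(-Qd/(R*T))
T = 425 + 273.15 = 698.15 K
D = 7.3538e-04 * exp(-243e3 / (8.314 * 698.15)) = 4.84087e-22 m^2/s
Step 2: J = D * (C1 - C2) / dx
J = 4.84087e-22 * (3.22 - 0.33) / 6.2e-03
J = 2.256e-19 kg/(m^2*s)


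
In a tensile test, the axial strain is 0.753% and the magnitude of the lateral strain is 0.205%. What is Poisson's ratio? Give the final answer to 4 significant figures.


nu = -epsilon_lat / epsilon_axial
Lateral strain is contraction (negative), so using magnitudes:
nu = 0.205 / 0.753
nu = 0.2722


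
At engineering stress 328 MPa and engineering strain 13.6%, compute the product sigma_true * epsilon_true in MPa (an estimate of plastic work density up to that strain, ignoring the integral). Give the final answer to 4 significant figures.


sigma_true = sigma_eng * (1 + epsilon_eng)
sigma_true = 328 * (1 + 0.136) = 372.608 MPa
epsilon_true = ln(1 + epsilon_eng)
epsilon_true = ln(1 + 0.136) = 0.127513
sigma_true * epsilon_true = 372.608 * 0.127513 = 47.51 MPa


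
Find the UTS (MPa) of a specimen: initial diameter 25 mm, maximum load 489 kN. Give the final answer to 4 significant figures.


A0 = pi*(d/2)^2 = pi*(25/2)^2 = 490.874 mm^2
UTS = F_max / A0 = 489*1000 / 490.874
UTS = 996.2 MPa


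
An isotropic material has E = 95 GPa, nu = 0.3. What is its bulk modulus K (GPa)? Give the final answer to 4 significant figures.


K = E / (3*(1-2*nu))
K = 95 / (3*(1-2*0.3))
K = 79.17 GPa


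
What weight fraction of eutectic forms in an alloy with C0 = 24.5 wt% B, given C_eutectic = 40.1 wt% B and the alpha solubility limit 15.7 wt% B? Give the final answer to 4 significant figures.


f_primary = (C_e - C0) / (C_e - C_alpha_max)
f_primary = (40.1 - 24.5) / (40.1 - 15.7)
f_primary = 0.639344
f_eutectic = 1 - 0.639344 = 0.3607


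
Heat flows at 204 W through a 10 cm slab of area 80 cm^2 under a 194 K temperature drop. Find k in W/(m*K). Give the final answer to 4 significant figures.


k = Q*L / (A*dT)
L = 0.1 m, A = 8e-03 m^2
k = 204 * 0.1 / (8e-03 * 194)
k = 13.14 W/(m*K)


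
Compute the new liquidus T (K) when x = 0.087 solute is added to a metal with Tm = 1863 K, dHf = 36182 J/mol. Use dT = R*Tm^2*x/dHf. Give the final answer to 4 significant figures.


dT = R*Tm^2*x / dHf
dT = 8.314 * 1863^2 * 0.087 / 36182
dT = 69.3845 K
T_new = 1863 - 69.3845 = 1794 K


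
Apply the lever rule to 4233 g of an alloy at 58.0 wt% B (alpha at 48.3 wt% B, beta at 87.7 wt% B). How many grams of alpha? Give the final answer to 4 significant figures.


f_alpha = (C_beta - C0) / (C_beta - C_alpha)
f_alpha = (87.7 - 58.0) / (87.7 - 48.3) = 0.753807
m_alpha = f_alpha * m_total = 0.753807 * 4233 = 3191 g


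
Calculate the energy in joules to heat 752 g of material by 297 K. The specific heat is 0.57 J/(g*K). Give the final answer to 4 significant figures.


Q = m * cp * dT
Q = 752 * 0.57 * 297
Q = 127300 J


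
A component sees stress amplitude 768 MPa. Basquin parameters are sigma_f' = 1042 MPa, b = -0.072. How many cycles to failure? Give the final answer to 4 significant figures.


sigma_a = sigma_f' * (2*Nf)^b
2*Nf = (sigma_a / sigma_f')^(1/b)
2*Nf = (768 / 1042)^(1/-0.072)
2*Nf = 69.2418
Nf = 34.62 cycles


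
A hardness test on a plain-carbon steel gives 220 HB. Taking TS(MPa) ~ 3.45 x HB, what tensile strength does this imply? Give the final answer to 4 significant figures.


TS (MPa) = 3.45 * HB
TS = 3.45 * 220
TS = 759 MPa


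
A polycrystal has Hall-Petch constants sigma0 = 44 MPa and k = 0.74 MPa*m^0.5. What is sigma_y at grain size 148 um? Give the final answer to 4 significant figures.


sigma_y = sigma0 + k / sqrt(d)
d = 148 um = 1.48e-04 m
sigma_y = 44 + 0.74 / sqrt(1.48e-04)
sigma_y = 104.8 MPa


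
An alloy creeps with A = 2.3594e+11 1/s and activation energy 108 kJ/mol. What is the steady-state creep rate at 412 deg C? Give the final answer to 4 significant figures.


rate = A * exp(-Q / (R*T))
T = 412 + 273.15 = 685.15 K
rate = 2.3594e+11 * exp(-108e3 / (8.314 * 685.15))
rate = 1376 1/s


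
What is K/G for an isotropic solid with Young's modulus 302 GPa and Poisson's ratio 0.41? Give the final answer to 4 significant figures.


G = E / (2*(1+nu))
G = 302 / (2*(1+0.41)) = 107.092 GPa
K = E / (3*(1-2*nu))
K = 302 / (3*(1-2*0.41)) = 559.259 GPa
K/G = 559.259 / 107.092 = 5.222


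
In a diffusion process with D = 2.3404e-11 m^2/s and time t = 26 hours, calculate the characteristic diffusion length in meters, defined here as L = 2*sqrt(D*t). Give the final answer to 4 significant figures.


t = 26 hr = 93600 s
Diffusion length = 2*sqrt(D*t)
= 2*sqrt(2.3404e-11 * 93600)
= 2.96e-03 m


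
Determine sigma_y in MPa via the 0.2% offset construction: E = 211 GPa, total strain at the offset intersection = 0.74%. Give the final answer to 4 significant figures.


Offset strain = 0.002
Elastic strain at yield = total_strain - offset = 7.4e-03 - 0.002 = 5.4e-03
sigma_y = E * elastic_strain = 211000 * 5.4e-03
sigma_y = 1139 MPa


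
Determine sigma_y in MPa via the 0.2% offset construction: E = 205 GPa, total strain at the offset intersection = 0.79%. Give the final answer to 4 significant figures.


Offset strain = 0.002
Elastic strain at yield = total_strain - offset = 7.9e-03 - 0.002 = 5.9e-03
sigma_y = E * elastic_strain = 205000 * 5.9e-03
sigma_y = 1210 MPa


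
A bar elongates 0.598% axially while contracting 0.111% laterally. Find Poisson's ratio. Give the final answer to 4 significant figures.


nu = -epsilon_lat / epsilon_axial
Lateral strain is contraction (negative), so using magnitudes:
nu = 0.111 / 0.598
nu = 0.1856


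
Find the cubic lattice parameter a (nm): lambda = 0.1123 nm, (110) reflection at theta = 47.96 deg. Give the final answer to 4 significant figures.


d = lambda / (2*sin(theta))
d = 0.1123 / (2*sin(47.96 deg))
d = 0.0756048 nm
a = d * sqrt(h^2+k^2+l^2) = 0.0756048 * sqrt(2)
a = 0.1069 nm


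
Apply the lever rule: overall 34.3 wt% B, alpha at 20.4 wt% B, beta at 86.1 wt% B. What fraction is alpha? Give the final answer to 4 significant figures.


f_alpha = (C_beta - C0) / (C_beta - C_alpha)
f_alpha = (86.1 - 34.3) / (86.1 - 20.4)
f_alpha = 0.7884


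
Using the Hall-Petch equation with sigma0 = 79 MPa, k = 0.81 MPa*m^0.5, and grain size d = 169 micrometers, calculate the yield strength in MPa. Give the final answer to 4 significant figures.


sigma_y = sigma0 + k / sqrt(d)
d = 169 um = 1.69e-04 m
sigma_y = 79 + 0.81 / sqrt(1.69e-04)
sigma_y = 141.3 MPa


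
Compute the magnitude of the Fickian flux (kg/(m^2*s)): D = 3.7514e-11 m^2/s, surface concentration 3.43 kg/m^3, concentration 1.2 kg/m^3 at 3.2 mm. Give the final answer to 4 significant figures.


J = -D * (dC/dx) = D * (C1 - C2) / dx
J = 3.7514e-11 * (3.43 - 1.2) / 3.2e-03
J = 2.614e-08 kg/(m^2*s)


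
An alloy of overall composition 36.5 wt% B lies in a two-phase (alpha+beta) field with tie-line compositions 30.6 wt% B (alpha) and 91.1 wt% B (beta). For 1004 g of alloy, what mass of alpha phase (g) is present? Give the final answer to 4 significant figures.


f_alpha = (C_beta - C0) / (C_beta - C_alpha)
f_alpha = (91.1 - 36.5) / (91.1 - 30.6) = 0.902479
m_alpha = f_alpha * m_total = 0.902479 * 1004 = 906.1 g


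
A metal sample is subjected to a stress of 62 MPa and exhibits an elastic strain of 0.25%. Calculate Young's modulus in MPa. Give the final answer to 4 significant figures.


E = sigma / epsilon
epsilon = 0.25% = 2.5e-03
E = 62 / 2.5e-03
E = 24800 MPa


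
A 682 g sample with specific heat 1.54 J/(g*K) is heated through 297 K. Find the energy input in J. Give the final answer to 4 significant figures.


Q = m * cp * dT
Q = 682 * 1.54 * 297
Q = 311900 J


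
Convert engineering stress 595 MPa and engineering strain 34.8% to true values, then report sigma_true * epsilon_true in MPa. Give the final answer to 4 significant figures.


sigma_true = sigma_eng * (1 + epsilon_eng)
sigma_true = 595 * (1 + 0.348) = 802.06 MPa
epsilon_true = ln(1 + epsilon_eng)
epsilon_true = ln(1 + 0.348) = 0.298622
sigma_true * epsilon_true = 802.06 * 0.298622 = 239.5 MPa


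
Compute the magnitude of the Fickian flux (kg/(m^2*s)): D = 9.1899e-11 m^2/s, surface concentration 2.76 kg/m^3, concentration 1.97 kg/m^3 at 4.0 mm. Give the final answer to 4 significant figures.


J = -D * (dC/dx) = D * (C1 - C2) / dx
J = 9.1899e-11 * (2.76 - 1.97) / 4e-03
J = 1.815e-08 kg/(m^2*s)


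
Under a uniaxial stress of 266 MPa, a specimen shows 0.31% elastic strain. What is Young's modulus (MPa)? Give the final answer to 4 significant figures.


E = sigma / epsilon
epsilon = 0.31% = 3.1e-03
E = 266 / 3.1e-03
E = 85810 MPa


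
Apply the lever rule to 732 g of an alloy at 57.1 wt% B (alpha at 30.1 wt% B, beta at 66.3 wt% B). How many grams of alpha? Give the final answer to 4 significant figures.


f_alpha = (C_beta - C0) / (C_beta - C_alpha)
f_alpha = (66.3 - 57.1) / (66.3 - 30.1) = 0.254144
m_alpha = f_alpha * m_total = 0.254144 * 732 = 186 g


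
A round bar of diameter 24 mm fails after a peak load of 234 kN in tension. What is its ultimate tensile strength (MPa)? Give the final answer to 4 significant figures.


A0 = pi*(d/2)^2 = pi*(24/2)^2 = 452.389 mm^2
UTS = F_max / A0 = 234*1000 / 452.389
UTS = 517.3 MPa


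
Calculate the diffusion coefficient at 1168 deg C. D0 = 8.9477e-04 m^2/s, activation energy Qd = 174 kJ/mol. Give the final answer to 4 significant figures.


D = D0 * exp(-Qd / (R*T))
T = 1441.15 K
D = 8.9477e-04 * exp(-174e3 / (8.314 * 1441.15))
D = 4.414e-10 m^2/s


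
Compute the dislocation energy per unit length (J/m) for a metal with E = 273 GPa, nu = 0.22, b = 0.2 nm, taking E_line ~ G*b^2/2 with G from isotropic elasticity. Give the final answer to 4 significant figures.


Step 1: G = E / (2*(1+nu))
G = 273 / (2*(1+0.22)) = 111.885 GPa = 1.11885e+11 Pa
Step 2: E_line = G*b^2/2
b = 0.2 nm = 2e-10 m
E_line = 0.5 * 1.11885e+11 * (2e-10)^2 = 2.238e-09 J/m


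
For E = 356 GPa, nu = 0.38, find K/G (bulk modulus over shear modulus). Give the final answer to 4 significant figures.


G = E / (2*(1+nu))
G = 356 / (2*(1+0.38)) = 128.986 GPa
K = E / (3*(1-2*nu))
K = 356 / (3*(1-2*0.38)) = 494.444 GPa
K/G = 494.444 / 128.986 = 3.833


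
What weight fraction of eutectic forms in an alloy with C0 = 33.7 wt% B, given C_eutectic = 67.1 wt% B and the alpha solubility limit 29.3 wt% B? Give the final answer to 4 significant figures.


f_primary = (C_e - C0) / (C_e - C_alpha_max)
f_primary = (67.1 - 33.7) / (67.1 - 29.3)
f_primary = 0.883598
f_eutectic = 1 - 0.883598 = 0.1164


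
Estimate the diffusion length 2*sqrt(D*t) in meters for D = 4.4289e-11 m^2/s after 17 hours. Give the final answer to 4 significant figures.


t = 17 hr = 61200 s
Diffusion length = 2*sqrt(D*t)
= 2*sqrt(4.4289e-11 * 61200)
= 3.293e-03 m


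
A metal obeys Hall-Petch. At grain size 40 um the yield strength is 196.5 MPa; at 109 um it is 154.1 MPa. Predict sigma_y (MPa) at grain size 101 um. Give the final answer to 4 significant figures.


sigma_y = sigma0 + k / sqrt(d)
1/sqrt(d1) = 1/sqrt(4e-05) = 158.114;  1/sqrt(d2) = 95.7826
k = (sigma1 - sigma2) / (1/sqrt(d1) - 1/sqrt(d2)) = (196.5 - 154.1) / (158.114 - 95.7826) = 0.680237 MPa*m^0.5
sigma0 = sigma1 - k/sqrt(d1) = 196.5 - 0.680237*158.114 = 88.9452 MPa
sigma_y(d3) = 88.9452 + 0.680237 / sqrt(1.01e-04) = 156.6 MPa


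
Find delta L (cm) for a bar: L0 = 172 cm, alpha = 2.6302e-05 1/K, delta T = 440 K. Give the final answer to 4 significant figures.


dL = L0 * alpha * dT
dL = 172 * 2.6302e-05 * 440
dL = 1.991 cm


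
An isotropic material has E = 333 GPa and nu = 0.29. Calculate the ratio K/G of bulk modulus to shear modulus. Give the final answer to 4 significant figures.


G = E / (2*(1+nu))
G = 333 / (2*(1+0.29)) = 129.07 GPa
K = E / (3*(1-2*nu))
K = 333 / (3*(1-2*0.29)) = 264.286 GPa
K/G = 264.286 / 129.07 = 2.048


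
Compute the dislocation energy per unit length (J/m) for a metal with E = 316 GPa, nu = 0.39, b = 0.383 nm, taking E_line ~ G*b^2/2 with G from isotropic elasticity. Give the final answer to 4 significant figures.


Step 1: G = E / (2*(1+nu))
G = 316 / (2*(1+0.39)) = 113.669 GPa = 1.13669e+11 Pa
Step 2: E_line = G*b^2/2
b = 0.383 nm = 3.83e-10 m
E_line = 0.5 * 1.13669e+11 * (3.83e-10)^2 = 8.337e-09 J/m


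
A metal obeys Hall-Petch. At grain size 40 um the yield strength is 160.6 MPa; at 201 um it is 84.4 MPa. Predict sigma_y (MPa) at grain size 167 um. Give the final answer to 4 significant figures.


sigma_y = sigma0 + k / sqrt(d)
1/sqrt(d1) = 1/sqrt(4e-05) = 158.114;  1/sqrt(d2) = 70.5346
k = (sigma1 - sigma2) / (1/sqrt(d1) - 1/sqrt(d2)) = (160.6 - 84.4) / (158.114 - 70.5346) = 0.870068 MPa*m^0.5
sigma0 = sigma1 - k/sqrt(d1) = 160.6 - 0.870068*158.114 = 23.0301 MPa
sigma_y(d3) = 23.0301 + 0.870068 / sqrt(1.67e-04) = 90.36 MPa


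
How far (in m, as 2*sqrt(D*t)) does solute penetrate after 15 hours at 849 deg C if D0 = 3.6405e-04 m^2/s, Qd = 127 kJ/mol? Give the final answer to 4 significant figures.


Step 1: D = D0 * exp(-Qd/(R*T))
T = 1122.15 K
D = 3.6405e-04 * exp(-127e3 / (8.314 * 1122.15)) = 4.45924e-10 m^2/s
Step 2: L = 2*sqrt(D*t)
t = 15 h = 54000 s
L = 2*sqrt(4.45924e-10 * 54000) = 9.814e-03 m


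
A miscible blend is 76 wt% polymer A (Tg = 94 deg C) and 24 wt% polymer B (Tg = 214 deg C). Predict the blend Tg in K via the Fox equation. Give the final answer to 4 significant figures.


1/Tg = w1/Tg1 + w2/Tg2 (in Kelvin)
Tg1 = 367.15 K, Tg2 = 487.15 K
1/Tg = 0.76/367.15 + 0.24/487.15
Tg = 390.2 K


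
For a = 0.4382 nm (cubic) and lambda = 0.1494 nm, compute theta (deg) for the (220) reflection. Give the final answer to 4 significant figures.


d = a / sqrt(h^2+k^2+l^2)
d = 0.4382 / sqrt(8) = 0.154927 nm
lambda = 2*d*sin(theta)  =>  sin(theta) = lambda / (2*d)
sin(theta) = 0.1494 / (2 * 0.154927) = 0.482162
theta = 28.83 deg


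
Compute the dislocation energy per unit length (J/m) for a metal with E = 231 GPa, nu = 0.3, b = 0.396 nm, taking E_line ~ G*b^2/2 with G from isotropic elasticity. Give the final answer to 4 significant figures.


Step 1: G = E / (2*(1+nu))
G = 231 / (2*(1+0.3)) = 88.8462 GPa = 8.88462e+10 Pa
Step 2: E_line = G*b^2/2
b = 0.396 nm = 3.96e-10 m
E_line = 0.5 * 8.88462e+10 * (3.96e-10)^2 = 6.966e-09 J/m


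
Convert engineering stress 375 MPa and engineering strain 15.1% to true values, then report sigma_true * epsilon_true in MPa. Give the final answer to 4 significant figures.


sigma_true = sigma_eng * (1 + epsilon_eng)
sigma_true = 375 * (1 + 0.151) = 431.625 MPa
epsilon_true = ln(1 + epsilon_eng)
epsilon_true = ln(1 + 0.151) = 0.140631
sigma_true * epsilon_true = 431.625 * 0.140631 = 60.7 MPa


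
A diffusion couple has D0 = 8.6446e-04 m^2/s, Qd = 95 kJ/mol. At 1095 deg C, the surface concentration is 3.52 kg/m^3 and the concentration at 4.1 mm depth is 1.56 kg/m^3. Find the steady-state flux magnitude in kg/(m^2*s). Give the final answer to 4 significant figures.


Step 1: D = D0 * exp(-Qd/(R*T))
T = 1095 + 273.15 = 1368.15 K
D = 8.6446e-04 * exp(-95e3 / (8.314 * 1368.15)) = 2.03989e-07 m^2/s
Step 2: J = D * (C1 - C2) / dx
J = 2.03989e-07 * (3.52 - 1.56) / 4.1e-03
J = 9.752e-05 kg/(m^2*s)


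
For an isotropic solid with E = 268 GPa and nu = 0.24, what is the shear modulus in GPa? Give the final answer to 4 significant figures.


G = E / (2*(1+nu))
G = 268 / (2*(1+0.24))
G = 108.1 GPa


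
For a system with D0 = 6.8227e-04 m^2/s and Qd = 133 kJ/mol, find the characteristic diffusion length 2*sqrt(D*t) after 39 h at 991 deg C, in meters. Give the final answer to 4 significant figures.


Step 1: D = D0 * exp(-Qd/(R*T))
T = 1264.15 K
D = 6.8227e-04 * exp(-133e3 / (8.314 * 1264.15)) = 2.17872e-09 m^2/s
Step 2: L = 2*sqrt(D*t)
t = 39 h = 140400 s
L = 2*sqrt(2.17872e-09 * 140400) = 0.03498 m


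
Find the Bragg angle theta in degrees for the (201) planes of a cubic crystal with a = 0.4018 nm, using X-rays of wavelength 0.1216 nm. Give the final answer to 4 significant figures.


d = a / sqrt(h^2+k^2+l^2)
d = 0.4018 / sqrt(5) = 0.17969 nm
lambda = 2*d*sin(theta)  =>  sin(theta) = lambda / (2*d)
sin(theta) = 0.1216 / (2 * 0.17969) = 0.33836
theta = 19.78 deg


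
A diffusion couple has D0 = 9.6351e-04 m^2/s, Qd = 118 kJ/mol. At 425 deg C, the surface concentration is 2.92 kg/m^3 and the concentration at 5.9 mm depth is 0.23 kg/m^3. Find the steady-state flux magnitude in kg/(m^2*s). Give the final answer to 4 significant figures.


Step 1: D = D0 * exp(-Qd/(R*T))
T = 425 + 273.15 = 698.15 K
D = 9.6351e-04 * exp(-118e3 / (8.314 * 698.15)) = 1.42869e-12 m^2/s
Step 2: J = D * (C1 - C2) / dx
J = 1.42869e-12 * (2.92 - 0.23) / 5.9e-03
J = 6.514e-10 kg/(m^2*s)


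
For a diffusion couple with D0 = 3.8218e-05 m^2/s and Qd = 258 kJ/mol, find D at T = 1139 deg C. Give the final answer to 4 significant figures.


D = D0 * exp(-Qd / (R*T))
T = 1412.15 K
D = 3.8218e-05 * exp(-258e3 / (8.314 * 1412.15))
D = 1.093e-14 m^2/s


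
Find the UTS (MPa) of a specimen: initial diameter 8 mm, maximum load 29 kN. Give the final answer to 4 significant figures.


A0 = pi*(d/2)^2 = pi*(8/2)^2 = 50.2655 mm^2
UTS = F_max / A0 = 29*1000 / 50.2655
UTS = 576.9 MPa


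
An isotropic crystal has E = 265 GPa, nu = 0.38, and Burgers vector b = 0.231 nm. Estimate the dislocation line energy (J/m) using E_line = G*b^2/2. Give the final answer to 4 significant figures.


Step 1: G = E / (2*(1+nu))
G = 265 / (2*(1+0.38)) = 96.0145 GPa = 9.60145e+10 Pa
Step 2: E_line = G*b^2/2
b = 0.231 nm = 2.31e-10 m
E_line = 0.5 * 9.60145e+10 * (2.31e-10)^2 = 2.562e-09 J/m


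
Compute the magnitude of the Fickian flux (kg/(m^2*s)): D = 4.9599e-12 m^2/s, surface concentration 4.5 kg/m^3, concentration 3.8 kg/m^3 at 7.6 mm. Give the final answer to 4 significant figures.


J = -D * (dC/dx) = D * (C1 - C2) / dx
J = 4.9599e-12 * (4.5 - 3.8) / 7.6e-03
J = 4.568e-10 kg/(m^2*s)


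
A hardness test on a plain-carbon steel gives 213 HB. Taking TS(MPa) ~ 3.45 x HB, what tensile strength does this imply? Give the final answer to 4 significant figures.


TS (MPa) = 3.45 * HB
TS = 3.45 * 213
TS = 734.9 MPa


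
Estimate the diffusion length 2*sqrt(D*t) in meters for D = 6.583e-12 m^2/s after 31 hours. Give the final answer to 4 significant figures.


t = 31 hr = 111600 s
Diffusion length = 2*sqrt(D*t)
= 2*sqrt(6.583e-12 * 111600)
= 1.714e-03 m


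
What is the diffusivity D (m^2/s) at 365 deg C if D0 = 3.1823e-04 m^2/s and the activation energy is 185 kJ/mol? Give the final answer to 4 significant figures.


D = D0 * exp(-Qd / (R*T))
T = 638.15 K
D = 3.1823e-04 * exp(-185e3 / (8.314 * 638.15))
D = 2.287e-19 m^2/s


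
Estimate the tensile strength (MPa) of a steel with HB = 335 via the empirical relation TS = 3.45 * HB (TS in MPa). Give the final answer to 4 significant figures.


TS (MPa) = 3.45 * HB
TS = 3.45 * 335
TS = 1156 MPa


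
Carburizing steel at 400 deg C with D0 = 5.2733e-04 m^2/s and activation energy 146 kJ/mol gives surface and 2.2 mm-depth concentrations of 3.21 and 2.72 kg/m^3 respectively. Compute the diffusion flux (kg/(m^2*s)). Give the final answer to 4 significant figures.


Step 1: D = D0 * exp(-Qd/(R*T))
T = 400 + 273.15 = 673.15 K
D = 5.2733e-04 * exp(-146e3 / (8.314 * 673.15)) = 2.46867e-15 m^2/s
Step 2: J = D * (C1 - C2) / dx
J = 2.46867e-15 * (3.21 - 2.72) / 2.2e-03
J = 5.498e-13 kg/(m^2*s)


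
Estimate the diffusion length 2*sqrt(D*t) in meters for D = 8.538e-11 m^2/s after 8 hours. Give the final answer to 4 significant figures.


t = 8 hr = 28800 s
Diffusion length = 2*sqrt(D*t)
= 2*sqrt(8.538e-11 * 28800)
= 3.136e-03 m


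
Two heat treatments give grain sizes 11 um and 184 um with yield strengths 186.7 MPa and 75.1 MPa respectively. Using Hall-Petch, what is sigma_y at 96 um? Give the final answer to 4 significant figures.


sigma_y = sigma0 + k / sqrt(d)
1/sqrt(d1) = 1/sqrt(1.1e-05) = 301.511;  1/sqrt(d2) = 73.721
k = (sigma1 - sigma2) / (1/sqrt(d1) - 1/sqrt(d2)) = (186.7 - 75.1) / (301.511 - 73.721) = 0.489924 MPa*m^0.5
sigma0 = sigma1 - k/sqrt(d1) = 186.7 - 0.489924*301.511 = 38.9823 MPa
sigma_y(d3) = 38.9823 + 0.489924 / sqrt(9.6e-05) = 88.98 MPa


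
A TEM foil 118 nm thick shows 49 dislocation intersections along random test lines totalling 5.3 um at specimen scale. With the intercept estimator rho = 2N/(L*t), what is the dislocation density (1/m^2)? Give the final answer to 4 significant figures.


rho = 2N / (L * t)
L = 5.3 um = 5.3e-06 m, t = 118 nm = 1.18e-07 m
rho = 2 * 49 / (5.3e-06 * 1.18e-07)
rho = 1.567e+14 1/m^2


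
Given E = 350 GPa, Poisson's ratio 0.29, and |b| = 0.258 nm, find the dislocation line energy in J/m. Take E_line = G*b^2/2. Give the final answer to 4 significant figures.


Step 1: G = E / (2*(1+nu))
G = 350 / (2*(1+0.29)) = 135.659 GPa = 1.35659e+11 Pa
Step 2: E_line = G*b^2/2
b = 0.258 nm = 2.58e-10 m
E_line = 0.5 * 1.35659e+11 * (2.58e-10)^2 = 4.515e-09 J/m


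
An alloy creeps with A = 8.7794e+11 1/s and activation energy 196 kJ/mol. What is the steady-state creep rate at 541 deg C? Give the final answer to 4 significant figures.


rate = A * exp(-Q / (R*T))
T = 541 + 273.15 = 814.15 K
rate = 8.7794e+11 * exp(-196e3 / (8.314 * 814.15))
rate = 0.2333 1/s


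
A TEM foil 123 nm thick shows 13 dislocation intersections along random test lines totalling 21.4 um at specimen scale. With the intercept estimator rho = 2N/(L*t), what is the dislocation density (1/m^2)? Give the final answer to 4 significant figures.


rho = 2N / (L * t)
L = 21.4 um = 2.14e-05 m, t = 123 nm = 1.23e-07 m
rho = 2 * 13 / (2.14e-05 * 1.23e-07)
rho = 9.878e+12 1/m^2


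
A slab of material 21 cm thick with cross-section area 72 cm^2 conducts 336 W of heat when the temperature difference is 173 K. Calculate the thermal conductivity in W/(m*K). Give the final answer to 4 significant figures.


k = Q*L / (A*dT)
L = 0.21 m, A = 7.2e-03 m^2
k = 336 * 0.21 / (7.2e-03 * 173)
k = 56.65 W/(m*K)


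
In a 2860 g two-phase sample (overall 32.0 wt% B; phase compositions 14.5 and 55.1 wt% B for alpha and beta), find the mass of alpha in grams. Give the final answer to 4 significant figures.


f_alpha = (C_beta - C0) / (C_beta - C_alpha)
f_alpha = (55.1 - 32.0) / (55.1 - 14.5) = 0.568966
m_alpha = f_alpha * m_total = 0.568966 * 2860 = 1627 g


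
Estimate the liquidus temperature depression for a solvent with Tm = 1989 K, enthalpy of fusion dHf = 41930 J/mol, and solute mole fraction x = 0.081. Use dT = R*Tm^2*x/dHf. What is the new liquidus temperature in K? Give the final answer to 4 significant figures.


dT = R*Tm^2*x / dHf
dT = 8.314 * 1989^2 * 0.081 / 41930
dT = 63.5389 K
T_new = 1989 - 63.5389 = 1925 K


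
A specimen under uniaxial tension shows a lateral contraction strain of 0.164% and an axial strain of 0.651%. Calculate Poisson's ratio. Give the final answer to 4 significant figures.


nu = -epsilon_lat / epsilon_axial
Lateral strain is contraction (negative), so using magnitudes:
nu = 0.164 / 0.651
nu = 0.2519


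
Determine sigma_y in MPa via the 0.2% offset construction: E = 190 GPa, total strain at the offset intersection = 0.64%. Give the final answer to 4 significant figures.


Offset strain = 0.002
Elastic strain at yield = total_strain - offset = 6.4e-03 - 0.002 = 4.4e-03
sigma_y = E * elastic_strain = 190000 * 4.4e-03
sigma_y = 836 MPa


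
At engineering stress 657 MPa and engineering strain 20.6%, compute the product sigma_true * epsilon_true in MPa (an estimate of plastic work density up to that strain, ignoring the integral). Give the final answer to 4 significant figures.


sigma_true = sigma_eng * (1 + epsilon_eng)
sigma_true = 657 * (1 + 0.206) = 792.342 MPa
epsilon_true = ln(1 + epsilon_eng)
epsilon_true = ln(1 + 0.206) = 0.187309
sigma_true * epsilon_true = 792.342 * 0.187309 = 148.4 MPa


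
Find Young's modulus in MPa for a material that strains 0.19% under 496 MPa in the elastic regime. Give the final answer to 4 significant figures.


E = sigma / epsilon
epsilon = 0.19% = 1.9e-03
E = 496 / 1.9e-03
E = 261100 MPa


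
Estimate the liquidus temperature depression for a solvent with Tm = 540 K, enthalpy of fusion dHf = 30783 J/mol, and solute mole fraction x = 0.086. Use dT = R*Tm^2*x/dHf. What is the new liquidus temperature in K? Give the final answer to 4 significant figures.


dT = R*Tm^2*x / dHf
dT = 8.314 * 540^2 * 0.086 / 30783
dT = 6.77306 K
T_new = 540 - 6.77306 = 533.2 K


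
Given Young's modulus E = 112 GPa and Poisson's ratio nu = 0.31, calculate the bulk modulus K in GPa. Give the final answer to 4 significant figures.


K = E / (3*(1-2*nu))
K = 112 / (3*(1-2*0.31))
K = 98.25 GPa


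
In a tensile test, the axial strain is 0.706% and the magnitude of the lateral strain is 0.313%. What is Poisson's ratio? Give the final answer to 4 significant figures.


nu = -epsilon_lat / epsilon_axial
Lateral strain is contraction (negative), so using magnitudes:
nu = 0.313 / 0.706
nu = 0.4433


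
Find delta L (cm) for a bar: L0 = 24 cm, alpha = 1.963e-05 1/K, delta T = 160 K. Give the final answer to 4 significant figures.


dL = L0 * alpha * dT
dL = 24 * 1.963e-05 * 160
dL = 0.07538 cm


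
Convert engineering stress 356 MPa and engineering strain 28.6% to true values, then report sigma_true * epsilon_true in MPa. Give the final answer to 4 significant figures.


sigma_true = sigma_eng * (1 + epsilon_eng)
sigma_true = 356 * (1 + 0.286) = 457.816 MPa
epsilon_true = ln(1 + epsilon_eng)
epsilon_true = ln(1 + 0.286) = 0.251537
sigma_true * epsilon_true = 457.816 * 0.251537 = 115.2 MPa


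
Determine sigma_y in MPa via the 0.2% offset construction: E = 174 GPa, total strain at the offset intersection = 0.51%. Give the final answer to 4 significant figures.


Offset strain = 0.002
Elastic strain at yield = total_strain - offset = 5.1e-03 - 0.002 = 3.1e-03
sigma_y = E * elastic_strain = 174000 * 3.1e-03
sigma_y = 539.4 MPa


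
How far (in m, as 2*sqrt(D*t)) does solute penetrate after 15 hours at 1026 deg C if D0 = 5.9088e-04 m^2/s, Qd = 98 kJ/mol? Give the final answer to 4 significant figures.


Step 1: D = D0 * exp(-Qd/(R*T))
T = 1299.15 K
D = 5.9088e-04 * exp(-98e3 / (8.314 * 1299.15)) = 6.77786e-08 m^2/s
Step 2: L = 2*sqrt(D*t)
t = 15 h = 54000 s
L = 2*sqrt(6.77786e-08 * 54000) = 0.121 m


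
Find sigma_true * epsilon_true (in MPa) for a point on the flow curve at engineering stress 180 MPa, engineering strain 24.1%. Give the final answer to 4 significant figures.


sigma_true = sigma_eng * (1 + epsilon_eng)
sigma_true = 180 * (1 + 0.241) = 223.38 MPa
epsilon_true = ln(1 + epsilon_eng)
epsilon_true = ln(1 + 0.241) = 0.215918
sigma_true * epsilon_true = 223.38 * 0.215918 = 48.23 MPa


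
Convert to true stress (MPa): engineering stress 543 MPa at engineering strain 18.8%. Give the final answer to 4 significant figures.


sigma_true = sigma_eng * (1 + epsilon_eng)
sigma_true = 543 * (1 + 0.188)
sigma_true = 645.1 MPa


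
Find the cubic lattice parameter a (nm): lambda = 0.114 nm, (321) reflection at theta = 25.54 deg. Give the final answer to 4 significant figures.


d = lambda / (2*sin(theta))
d = 0.114 / (2*sin(25.54 deg))
d = 0.132207 nm
a = d * sqrt(h^2+k^2+l^2) = 0.132207 * sqrt(14)
a = 0.4947 nm


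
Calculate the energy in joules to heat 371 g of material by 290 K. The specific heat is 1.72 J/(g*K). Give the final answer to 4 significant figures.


Q = m * cp * dT
Q = 371 * 1.72 * 290
Q = 185100 J


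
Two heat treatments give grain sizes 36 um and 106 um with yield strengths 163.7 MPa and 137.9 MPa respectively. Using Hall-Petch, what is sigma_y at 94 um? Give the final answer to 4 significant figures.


sigma_y = sigma0 + k / sqrt(d)
1/sqrt(d1) = 1/sqrt(3.6e-05) = 166.667;  1/sqrt(d2) = 97.1286
k = (sigma1 - sigma2) / (1/sqrt(d1) - 1/sqrt(d2)) = (163.7 - 137.9) / (166.667 - 97.1286) = 0.37102 MPa*m^0.5
sigma0 = sigma1 - k/sqrt(d1) = 163.7 - 0.37102*166.667 = 101.863 MPa
sigma_y(d3) = 101.863 + 0.37102 / sqrt(9.4e-05) = 140.1 MPa


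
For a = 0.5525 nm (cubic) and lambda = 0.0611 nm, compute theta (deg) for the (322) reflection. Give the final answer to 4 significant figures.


d = a / sqrt(h^2+k^2+l^2)
d = 0.5525 / sqrt(17) = 0.134001 nm
lambda = 2*d*sin(theta)  =>  sin(theta) = lambda / (2*d)
sin(theta) = 0.0611 / (2 * 0.134001) = 0.227983
theta = 13.18 deg


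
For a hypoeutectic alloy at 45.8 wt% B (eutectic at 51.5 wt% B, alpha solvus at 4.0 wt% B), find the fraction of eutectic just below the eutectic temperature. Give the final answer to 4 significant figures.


f_primary = (C_e - C0) / (C_e - C_alpha_max)
f_primary = (51.5 - 45.8) / (51.5 - 4.0)
f_primary = 0.12
f_eutectic = 1 - 0.12 = 0.88


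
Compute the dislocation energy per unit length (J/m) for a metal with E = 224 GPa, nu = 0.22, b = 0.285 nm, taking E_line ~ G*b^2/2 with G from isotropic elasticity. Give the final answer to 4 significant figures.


Step 1: G = E / (2*(1+nu))
G = 224 / (2*(1+0.22)) = 91.8033 GPa = 9.18033e+10 Pa
Step 2: E_line = G*b^2/2
b = 0.285 nm = 2.85e-10 m
E_line = 0.5 * 9.18033e+10 * (2.85e-10)^2 = 3.728e-09 J/m


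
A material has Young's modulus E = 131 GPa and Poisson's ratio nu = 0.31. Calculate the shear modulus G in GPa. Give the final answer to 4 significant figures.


G = E / (2*(1+nu))
G = 131 / (2*(1+0.31))
G = 50 GPa


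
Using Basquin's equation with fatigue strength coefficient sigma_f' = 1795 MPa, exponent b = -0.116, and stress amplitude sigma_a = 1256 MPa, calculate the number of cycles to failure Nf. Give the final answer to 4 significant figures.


sigma_a = sigma_f' * (2*Nf)^b
2*Nf = (sigma_a / sigma_f')^(1/b)
2*Nf = (1256 / 1795)^(1/-0.116)
2*Nf = 21.7196
Nf = 10.86 cycles


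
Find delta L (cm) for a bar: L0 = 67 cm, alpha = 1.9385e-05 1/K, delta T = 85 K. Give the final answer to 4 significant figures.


dL = L0 * alpha * dT
dL = 67 * 1.9385e-05 * 85
dL = 0.1104 cm


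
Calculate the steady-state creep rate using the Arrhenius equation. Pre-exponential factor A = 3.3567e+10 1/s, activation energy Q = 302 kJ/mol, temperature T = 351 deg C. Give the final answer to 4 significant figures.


rate = A * exp(-Q / (R*T))
T = 351 + 273.15 = 624.15 K
rate = 3.3567e+10 * exp(-302e3 / (8.314 * 624.15))
rate = 1.782e-15 1/s


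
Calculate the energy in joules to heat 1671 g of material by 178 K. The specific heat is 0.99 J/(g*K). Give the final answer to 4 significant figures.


Q = m * cp * dT
Q = 1671 * 0.99 * 178
Q = 294500 J


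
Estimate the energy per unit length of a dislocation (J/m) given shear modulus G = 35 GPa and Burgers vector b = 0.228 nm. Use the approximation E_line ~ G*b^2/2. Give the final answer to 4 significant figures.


E = G*b^2/2
b = 0.228 nm = 2.28e-10 m
G = 35 GPa = 3.5e+10 Pa
E = 0.5 * 3.5e+10 * (2.28e-10)^2
E = 9.097e-10 J/m


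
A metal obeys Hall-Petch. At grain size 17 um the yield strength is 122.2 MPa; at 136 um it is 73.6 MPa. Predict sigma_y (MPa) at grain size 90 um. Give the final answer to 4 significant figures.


sigma_y = sigma0 + k / sqrt(d)
1/sqrt(d1) = 1/sqrt(1.7e-05) = 242.536;  1/sqrt(d2) = 85.7493
k = (sigma1 - sigma2) / (1/sqrt(d1) - 1/sqrt(d2)) = (122.2 - 73.6) / (242.536 - 85.7493) = 0.309976 MPa*m^0.5
sigma0 = sigma1 - k/sqrt(d1) = 122.2 - 0.309976*242.536 = 47.0198 MPa
sigma_y(d3) = 47.0198 + 0.309976 / sqrt(9e-05) = 79.69 MPa


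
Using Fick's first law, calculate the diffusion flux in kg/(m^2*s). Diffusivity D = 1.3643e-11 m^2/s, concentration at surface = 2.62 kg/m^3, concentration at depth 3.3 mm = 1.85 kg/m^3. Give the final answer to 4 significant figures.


J = -D * (dC/dx) = D * (C1 - C2) / dx
J = 1.3643e-11 * (2.62 - 1.85) / 3.3e-03
J = 3.183e-09 kg/(m^2*s)


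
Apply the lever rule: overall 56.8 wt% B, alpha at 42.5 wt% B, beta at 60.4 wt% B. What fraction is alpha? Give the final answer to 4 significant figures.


f_alpha = (C_beta - C0) / (C_beta - C_alpha)
f_alpha = (60.4 - 56.8) / (60.4 - 42.5)
f_alpha = 0.2011


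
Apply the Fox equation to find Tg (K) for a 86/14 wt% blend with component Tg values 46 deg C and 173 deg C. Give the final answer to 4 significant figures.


1/Tg = w1/Tg1 + w2/Tg2 (in Kelvin)
Tg1 = 319.15 K, Tg2 = 446.15 K
1/Tg = 0.86/319.15 + 0.14/446.15
Tg = 332.4 K


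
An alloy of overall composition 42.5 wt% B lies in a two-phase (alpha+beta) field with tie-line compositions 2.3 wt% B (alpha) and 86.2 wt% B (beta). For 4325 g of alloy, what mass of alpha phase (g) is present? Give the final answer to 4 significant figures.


f_alpha = (C_beta - C0) / (C_beta - C_alpha)
f_alpha = (86.2 - 42.5) / (86.2 - 2.3) = 0.520858
m_alpha = f_alpha * m_total = 0.520858 * 4325 = 2253 g


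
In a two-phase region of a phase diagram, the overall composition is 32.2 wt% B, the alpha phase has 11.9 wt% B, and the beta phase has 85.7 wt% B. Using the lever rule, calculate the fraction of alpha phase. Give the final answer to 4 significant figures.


f_alpha = (C_beta - C0) / (C_beta - C_alpha)
f_alpha = (85.7 - 32.2) / (85.7 - 11.9)
f_alpha = 0.7249


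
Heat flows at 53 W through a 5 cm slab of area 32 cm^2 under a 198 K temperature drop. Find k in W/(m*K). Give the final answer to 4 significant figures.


k = Q*L / (A*dT)
L = 0.05 m, A = 3.2e-03 m^2
k = 53 * 0.05 / (3.2e-03 * 198)
k = 4.182 W/(m*K)


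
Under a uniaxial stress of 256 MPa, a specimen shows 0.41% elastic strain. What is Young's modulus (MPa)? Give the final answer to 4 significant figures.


E = sigma / epsilon
epsilon = 0.41% = 4.1e-03
E = 256 / 4.1e-03
E = 62440 MPa


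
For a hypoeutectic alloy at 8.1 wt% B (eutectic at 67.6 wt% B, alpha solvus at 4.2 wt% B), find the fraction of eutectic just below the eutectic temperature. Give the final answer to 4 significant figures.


f_primary = (C_e - C0) / (C_e - C_alpha_max)
f_primary = (67.6 - 8.1) / (67.6 - 4.2)
f_primary = 0.938486
f_eutectic = 1 - 0.938486 = 0.06151


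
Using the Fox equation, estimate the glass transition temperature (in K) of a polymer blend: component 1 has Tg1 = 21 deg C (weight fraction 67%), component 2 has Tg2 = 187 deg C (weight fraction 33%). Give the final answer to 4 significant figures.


1/Tg = w1/Tg1 + w2/Tg2 (in Kelvin)
Tg1 = 294.15 K, Tg2 = 460.15 K
1/Tg = 0.67/294.15 + 0.33/460.15
Tg = 333.9 K


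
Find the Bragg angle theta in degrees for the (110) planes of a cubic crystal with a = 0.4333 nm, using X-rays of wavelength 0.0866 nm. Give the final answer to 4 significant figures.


d = a / sqrt(h^2+k^2+l^2)
d = 0.4333 / sqrt(2) = 0.306389 nm
lambda = 2*d*sin(theta)  =>  sin(theta) = lambda / (2*d)
sin(theta) = 0.0866 / (2 * 0.306389) = 0.141323
theta = 8.124 deg


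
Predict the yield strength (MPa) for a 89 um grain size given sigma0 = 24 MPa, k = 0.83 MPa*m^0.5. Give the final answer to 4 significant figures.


sigma_y = sigma0 + k / sqrt(d)
d = 89 um = 8.9e-05 m
sigma_y = 24 + 0.83 / sqrt(8.9e-05)
sigma_y = 112 MPa


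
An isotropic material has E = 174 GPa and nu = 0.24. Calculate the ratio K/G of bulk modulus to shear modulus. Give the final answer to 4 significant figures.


G = E / (2*(1+nu))
G = 174 / (2*(1+0.24)) = 70.1613 GPa
K = E / (3*(1-2*nu))
K = 174 / (3*(1-2*0.24)) = 111.538 GPa
K/G = 111.538 / 70.1613 = 1.59


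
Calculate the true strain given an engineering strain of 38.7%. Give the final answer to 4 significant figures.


epsilon_true = ln(1 + epsilon_eng)
epsilon_true = ln(1 + 0.387)
epsilon_true = 0.3271


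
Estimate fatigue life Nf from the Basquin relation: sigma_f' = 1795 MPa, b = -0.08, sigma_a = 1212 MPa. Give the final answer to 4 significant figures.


sigma_a = sigma_f' * (2*Nf)^b
2*Nf = (sigma_a / sigma_f')^(1/b)
2*Nf = (1212 / 1795)^(1/-0.08)
2*Nf = 135.526
Nf = 67.76 cycles


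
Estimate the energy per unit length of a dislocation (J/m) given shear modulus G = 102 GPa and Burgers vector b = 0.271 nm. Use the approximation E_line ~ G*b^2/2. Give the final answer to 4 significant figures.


E = G*b^2/2
b = 0.271 nm = 2.71e-10 m
G = 102 GPa = 1.02e+11 Pa
E = 0.5 * 1.02e+11 * (2.71e-10)^2
E = 3.745e-09 J/m


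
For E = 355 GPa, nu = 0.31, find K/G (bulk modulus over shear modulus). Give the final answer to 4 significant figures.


G = E / (2*(1+nu))
G = 355 / (2*(1+0.31)) = 135.496 GPa
K = E / (3*(1-2*nu))
K = 355 / (3*(1-2*0.31)) = 311.404 GPa
K/G = 311.404 / 135.496 = 2.298


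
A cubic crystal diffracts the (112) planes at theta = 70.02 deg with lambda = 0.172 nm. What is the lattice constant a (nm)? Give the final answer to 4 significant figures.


d = lambda / (2*sin(theta))
d = 0.172 / (2*sin(70.02 deg))
d = 0.0915077 nm
a = d * sqrt(h^2+k^2+l^2) = 0.0915077 * sqrt(6)
a = 0.2241 nm


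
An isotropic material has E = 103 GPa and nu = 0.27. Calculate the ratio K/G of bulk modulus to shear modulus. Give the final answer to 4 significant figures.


G = E / (2*(1+nu))
G = 103 / (2*(1+0.27)) = 40.5512 GPa
K = E / (3*(1-2*nu))
K = 103 / (3*(1-2*0.27)) = 74.6377 GPa
K/G = 74.6377 / 40.5512 = 1.841


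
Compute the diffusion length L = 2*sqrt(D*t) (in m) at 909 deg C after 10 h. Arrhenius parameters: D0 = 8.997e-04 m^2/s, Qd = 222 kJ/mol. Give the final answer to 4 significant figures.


Step 1: D = D0 * exp(-Qd/(R*T))
T = 1182.15 K
D = 8.997e-04 * exp(-222e3 / (8.314 * 1182.15)) = 1.39451e-13 m^2/s
Step 2: L = 2*sqrt(D*t)
t = 10 h = 36000 s
L = 2*sqrt(1.39451e-13 * 36000) = 1.417e-04 m
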